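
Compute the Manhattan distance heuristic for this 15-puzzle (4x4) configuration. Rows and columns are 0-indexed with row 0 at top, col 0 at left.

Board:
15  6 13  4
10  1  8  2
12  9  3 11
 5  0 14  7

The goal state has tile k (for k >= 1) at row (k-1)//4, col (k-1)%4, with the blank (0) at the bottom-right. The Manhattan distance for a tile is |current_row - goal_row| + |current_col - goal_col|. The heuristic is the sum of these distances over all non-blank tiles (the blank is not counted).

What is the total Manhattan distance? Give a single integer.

Answer: 32

Derivation:
Tile 15: at (0,0), goal (3,2), distance |0-3|+|0-2| = 5
Tile 6: at (0,1), goal (1,1), distance |0-1|+|1-1| = 1
Tile 13: at (0,2), goal (3,0), distance |0-3|+|2-0| = 5
Tile 4: at (0,3), goal (0,3), distance |0-0|+|3-3| = 0
Tile 10: at (1,0), goal (2,1), distance |1-2|+|0-1| = 2
Tile 1: at (1,1), goal (0,0), distance |1-0|+|1-0| = 2
Tile 8: at (1,2), goal (1,3), distance |1-1|+|2-3| = 1
Tile 2: at (1,3), goal (0,1), distance |1-0|+|3-1| = 3
Tile 12: at (2,0), goal (2,3), distance |2-2|+|0-3| = 3
Tile 9: at (2,1), goal (2,0), distance |2-2|+|1-0| = 1
Tile 3: at (2,2), goal (0,2), distance |2-0|+|2-2| = 2
Tile 11: at (2,3), goal (2,2), distance |2-2|+|3-2| = 1
Tile 5: at (3,0), goal (1,0), distance |3-1|+|0-0| = 2
Tile 14: at (3,2), goal (3,1), distance |3-3|+|2-1| = 1
Tile 7: at (3,3), goal (1,2), distance |3-1|+|3-2| = 3
Sum: 5 + 1 + 5 + 0 + 2 + 2 + 1 + 3 + 3 + 1 + 2 + 1 + 2 + 1 + 3 = 32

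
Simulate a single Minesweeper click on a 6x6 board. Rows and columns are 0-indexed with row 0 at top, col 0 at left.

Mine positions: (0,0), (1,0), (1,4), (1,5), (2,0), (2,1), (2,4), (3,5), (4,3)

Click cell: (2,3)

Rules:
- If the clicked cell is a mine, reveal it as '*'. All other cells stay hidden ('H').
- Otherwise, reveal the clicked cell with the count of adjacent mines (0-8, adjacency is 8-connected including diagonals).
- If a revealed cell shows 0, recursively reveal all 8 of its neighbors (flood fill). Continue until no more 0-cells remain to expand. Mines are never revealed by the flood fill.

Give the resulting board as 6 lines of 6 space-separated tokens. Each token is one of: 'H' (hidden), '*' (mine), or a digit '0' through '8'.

H H H H H H
H H H H H H
H H H 2 H H
H H H H H H
H H H H H H
H H H H H H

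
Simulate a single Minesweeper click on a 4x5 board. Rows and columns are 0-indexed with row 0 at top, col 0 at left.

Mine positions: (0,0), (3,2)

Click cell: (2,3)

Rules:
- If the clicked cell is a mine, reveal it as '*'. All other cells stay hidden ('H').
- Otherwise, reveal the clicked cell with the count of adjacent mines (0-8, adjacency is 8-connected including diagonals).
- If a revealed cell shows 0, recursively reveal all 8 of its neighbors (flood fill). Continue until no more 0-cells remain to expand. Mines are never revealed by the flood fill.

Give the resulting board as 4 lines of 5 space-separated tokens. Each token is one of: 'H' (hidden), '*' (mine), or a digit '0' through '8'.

H H H H H
H H H H H
H H H 1 H
H H H H H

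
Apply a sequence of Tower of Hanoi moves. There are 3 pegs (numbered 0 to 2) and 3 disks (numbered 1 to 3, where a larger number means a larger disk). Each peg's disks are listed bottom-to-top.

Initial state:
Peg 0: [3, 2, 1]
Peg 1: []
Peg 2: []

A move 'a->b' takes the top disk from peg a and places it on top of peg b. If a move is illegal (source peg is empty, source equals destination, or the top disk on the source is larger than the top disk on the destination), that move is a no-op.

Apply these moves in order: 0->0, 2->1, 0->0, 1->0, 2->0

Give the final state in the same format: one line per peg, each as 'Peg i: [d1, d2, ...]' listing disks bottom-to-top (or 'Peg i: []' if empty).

Answer: Peg 0: [3, 2, 1]
Peg 1: []
Peg 2: []

Derivation:
After move 1 (0->0):
Peg 0: [3, 2, 1]
Peg 1: []
Peg 2: []

After move 2 (2->1):
Peg 0: [3, 2, 1]
Peg 1: []
Peg 2: []

After move 3 (0->0):
Peg 0: [3, 2, 1]
Peg 1: []
Peg 2: []

After move 4 (1->0):
Peg 0: [3, 2, 1]
Peg 1: []
Peg 2: []

After move 5 (2->0):
Peg 0: [3, 2, 1]
Peg 1: []
Peg 2: []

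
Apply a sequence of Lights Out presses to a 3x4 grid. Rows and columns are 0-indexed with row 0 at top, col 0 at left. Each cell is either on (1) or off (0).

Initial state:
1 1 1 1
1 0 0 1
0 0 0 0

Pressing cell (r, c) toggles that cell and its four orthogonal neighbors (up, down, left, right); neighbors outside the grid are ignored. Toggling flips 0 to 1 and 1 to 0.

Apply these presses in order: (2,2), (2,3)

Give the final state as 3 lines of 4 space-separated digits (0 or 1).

After press 1 at (2,2):
1 1 1 1
1 0 1 1
0 1 1 1

After press 2 at (2,3):
1 1 1 1
1 0 1 0
0 1 0 0

Answer: 1 1 1 1
1 0 1 0
0 1 0 0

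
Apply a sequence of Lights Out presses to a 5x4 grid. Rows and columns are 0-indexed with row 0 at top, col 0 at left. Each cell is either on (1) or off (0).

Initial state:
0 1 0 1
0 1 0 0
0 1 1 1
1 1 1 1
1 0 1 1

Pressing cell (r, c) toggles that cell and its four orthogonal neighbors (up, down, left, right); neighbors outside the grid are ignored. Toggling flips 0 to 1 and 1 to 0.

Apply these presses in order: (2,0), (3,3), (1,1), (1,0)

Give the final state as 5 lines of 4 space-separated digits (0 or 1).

Answer: 1 0 0 1
1 1 1 0
0 1 1 0
0 1 0 0
1 0 1 0

Derivation:
After press 1 at (2,0):
0 1 0 1
1 1 0 0
1 0 1 1
0 1 1 1
1 0 1 1

After press 2 at (3,3):
0 1 0 1
1 1 0 0
1 0 1 0
0 1 0 0
1 0 1 0

After press 3 at (1,1):
0 0 0 1
0 0 1 0
1 1 1 0
0 1 0 0
1 0 1 0

After press 4 at (1,0):
1 0 0 1
1 1 1 0
0 1 1 0
0 1 0 0
1 0 1 0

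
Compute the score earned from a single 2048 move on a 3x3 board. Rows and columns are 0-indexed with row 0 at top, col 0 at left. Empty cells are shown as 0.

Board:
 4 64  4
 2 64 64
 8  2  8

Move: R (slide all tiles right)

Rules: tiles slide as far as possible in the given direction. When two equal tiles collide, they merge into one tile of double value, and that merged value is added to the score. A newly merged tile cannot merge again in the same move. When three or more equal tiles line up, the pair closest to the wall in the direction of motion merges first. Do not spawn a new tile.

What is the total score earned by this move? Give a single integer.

Slide right:
row 0: [4, 64, 4] -> [4, 64, 4]  score +0 (running 0)
row 1: [2, 64, 64] -> [0, 2, 128]  score +128 (running 128)
row 2: [8, 2, 8] -> [8, 2, 8]  score +0 (running 128)
Board after move:
  4  64   4
  0   2 128
  8   2   8

Answer: 128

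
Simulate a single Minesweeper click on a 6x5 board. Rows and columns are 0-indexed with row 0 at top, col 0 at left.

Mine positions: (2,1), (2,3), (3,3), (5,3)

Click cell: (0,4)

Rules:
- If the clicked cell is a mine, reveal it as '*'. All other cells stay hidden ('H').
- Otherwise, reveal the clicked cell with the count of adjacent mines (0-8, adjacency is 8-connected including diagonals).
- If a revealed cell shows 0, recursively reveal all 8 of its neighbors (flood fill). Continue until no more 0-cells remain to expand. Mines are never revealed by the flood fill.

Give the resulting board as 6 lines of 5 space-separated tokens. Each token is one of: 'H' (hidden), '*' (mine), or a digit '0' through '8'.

0 0 0 0 0
1 1 2 1 1
H H H H H
H H H H H
H H H H H
H H H H H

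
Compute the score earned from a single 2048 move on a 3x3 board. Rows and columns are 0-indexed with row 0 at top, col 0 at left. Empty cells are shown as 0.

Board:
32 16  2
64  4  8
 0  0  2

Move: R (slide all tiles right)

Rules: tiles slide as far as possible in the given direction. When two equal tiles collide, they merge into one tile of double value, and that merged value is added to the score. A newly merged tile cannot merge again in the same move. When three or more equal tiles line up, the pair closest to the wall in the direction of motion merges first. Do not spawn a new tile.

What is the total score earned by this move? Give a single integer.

Answer: 0

Derivation:
Slide right:
row 0: [32, 16, 2] -> [32, 16, 2]  score +0 (running 0)
row 1: [64, 4, 8] -> [64, 4, 8]  score +0 (running 0)
row 2: [0, 0, 2] -> [0, 0, 2]  score +0 (running 0)
Board after move:
32 16  2
64  4  8
 0  0  2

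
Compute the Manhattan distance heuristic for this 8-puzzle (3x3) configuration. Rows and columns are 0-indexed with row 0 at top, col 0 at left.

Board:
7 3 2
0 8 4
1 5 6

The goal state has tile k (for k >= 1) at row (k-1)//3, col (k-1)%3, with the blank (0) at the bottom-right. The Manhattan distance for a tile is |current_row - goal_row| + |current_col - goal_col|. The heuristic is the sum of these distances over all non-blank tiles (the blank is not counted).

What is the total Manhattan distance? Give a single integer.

Tile 7: at (0,0), goal (2,0), distance |0-2|+|0-0| = 2
Tile 3: at (0,1), goal (0,2), distance |0-0|+|1-2| = 1
Tile 2: at (0,2), goal (0,1), distance |0-0|+|2-1| = 1
Tile 8: at (1,1), goal (2,1), distance |1-2|+|1-1| = 1
Tile 4: at (1,2), goal (1,0), distance |1-1|+|2-0| = 2
Tile 1: at (2,0), goal (0,0), distance |2-0|+|0-0| = 2
Tile 5: at (2,1), goal (1,1), distance |2-1|+|1-1| = 1
Tile 6: at (2,2), goal (1,2), distance |2-1|+|2-2| = 1
Sum: 2 + 1 + 1 + 1 + 2 + 2 + 1 + 1 = 11

Answer: 11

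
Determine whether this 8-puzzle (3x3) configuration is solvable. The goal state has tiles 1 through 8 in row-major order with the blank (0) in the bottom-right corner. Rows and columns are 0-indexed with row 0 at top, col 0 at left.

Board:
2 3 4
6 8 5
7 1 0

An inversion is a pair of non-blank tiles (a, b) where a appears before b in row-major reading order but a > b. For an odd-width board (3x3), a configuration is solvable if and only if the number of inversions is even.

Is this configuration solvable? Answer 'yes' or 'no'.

Inversions (pairs i<j in row-major order where tile[i] > tile[j] > 0): 10
10 is even, so the puzzle is solvable.

Answer: yes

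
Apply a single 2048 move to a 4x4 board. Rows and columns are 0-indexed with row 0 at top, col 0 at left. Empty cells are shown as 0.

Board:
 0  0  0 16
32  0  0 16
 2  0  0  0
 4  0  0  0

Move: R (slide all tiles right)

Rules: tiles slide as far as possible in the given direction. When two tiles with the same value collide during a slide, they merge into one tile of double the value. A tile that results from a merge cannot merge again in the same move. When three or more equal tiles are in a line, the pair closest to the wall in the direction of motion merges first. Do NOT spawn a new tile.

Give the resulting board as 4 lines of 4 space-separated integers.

Slide right:
row 0: [0, 0, 0, 16] -> [0, 0, 0, 16]
row 1: [32, 0, 0, 16] -> [0, 0, 32, 16]
row 2: [2, 0, 0, 0] -> [0, 0, 0, 2]
row 3: [4, 0, 0, 0] -> [0, 0, 0, 4]

Answer:  0  0  0 16
 0  0 32 16
 0  0  0  2
 0  0  0  4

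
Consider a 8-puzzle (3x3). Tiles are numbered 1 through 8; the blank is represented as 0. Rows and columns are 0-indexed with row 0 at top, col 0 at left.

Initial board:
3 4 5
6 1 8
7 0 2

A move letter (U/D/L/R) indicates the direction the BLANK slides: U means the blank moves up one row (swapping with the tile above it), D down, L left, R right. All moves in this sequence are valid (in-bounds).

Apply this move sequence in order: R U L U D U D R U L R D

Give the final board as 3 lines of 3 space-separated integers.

After move 1 (R):
3 4 5
6 1 8
7 2 0

After move 2 (U):
3 4 5
6 1 0
7 2 8

After move 3 (L):
3 4 5
6 0 1
7 2 8

After move 4 (U):
3 0 5
6 4 1
7 2 8

After move 5 (D):
3 4 5
6 0 1
7 2 8

After move 6 (U):
3 0 5
6 4 1
7 2 8

After move 7 (D):
3 4 5
6 0 1
7 2 8

After move 8 (R):
3 4 5
6 1 0
7 2 8

After move 9 (U):
3 4 0
6 1 5
7 2 8

After move 10 (L):
3 0 4
6 1 5
7 2 8

After move 11 (R):
3 4 0
6 1 5
7 2 8

After move 12 (D):
3 4 5
6 1 0
7 2 8

Answer: 3 4 5
6 1 0
7 2 8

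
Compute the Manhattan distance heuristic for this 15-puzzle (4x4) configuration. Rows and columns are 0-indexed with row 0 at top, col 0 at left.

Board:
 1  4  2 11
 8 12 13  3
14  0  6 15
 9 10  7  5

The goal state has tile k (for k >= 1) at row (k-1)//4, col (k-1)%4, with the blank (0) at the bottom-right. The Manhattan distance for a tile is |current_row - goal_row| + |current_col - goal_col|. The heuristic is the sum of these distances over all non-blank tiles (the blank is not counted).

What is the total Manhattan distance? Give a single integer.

Answer: 33

Derivation:
Tile 1: (0,0)->(0,0) = 0
Tile 4: (0,1)->(0,3) = 2
Tile 2: (0,2)->(0,1) = 1
Tile 11: (0,3)->(2,2) = 3
Tile 8: (1,0)->(1,3) = 3
Tile 12: (1,1)->(2,3) = 3
Tile 13: (1,2)->(3,0) = 4
Tile 3: (1,3)->(0,2) = 2
Tile 14: (2,0)->(3,1) = 2
Tile 6: (2,2)->(1,1) = 2
Tile 15: (2,3)->(3,2) = 2
Tile 9: (3,0)->(2,0) = 1
Tile 10: (3,1)->(2,1) = 1
Tile 7: (3,2)->(1,2) = 2
Tile 5: (3,3)->(1,0) = 5
Sum: 0 + 2 + 1 + 3 + 3 + 3 + 4 + 2 + 2 + 2 + 2 + 1 + 1 + 2 + 5 = 33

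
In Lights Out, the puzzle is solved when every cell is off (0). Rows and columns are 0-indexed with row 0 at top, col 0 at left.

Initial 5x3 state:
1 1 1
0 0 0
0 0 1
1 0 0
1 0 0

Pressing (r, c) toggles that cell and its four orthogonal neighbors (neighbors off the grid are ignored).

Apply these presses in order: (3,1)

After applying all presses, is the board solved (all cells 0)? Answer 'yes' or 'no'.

After press 1 at (3,1):
1 1 1
0 0 0
0 1 1
0 1 1
1 1 0

Lights still on: 9

Answer: no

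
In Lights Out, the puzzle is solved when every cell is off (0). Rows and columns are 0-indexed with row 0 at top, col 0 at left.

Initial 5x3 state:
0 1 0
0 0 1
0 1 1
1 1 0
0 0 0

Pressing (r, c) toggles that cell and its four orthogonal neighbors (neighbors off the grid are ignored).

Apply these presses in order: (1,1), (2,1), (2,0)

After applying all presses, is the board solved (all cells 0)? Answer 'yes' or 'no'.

Answer: yes

Derivation:
After press 1 at (1,1):
0 0 0
1 1 0
0 0 1
1 1 0
0 0 0

After press 2 at (2,1):
0 0 0
1 0 0
1 1 0
1 0 0
0 0 0

After press 3 at (2,0):
0 0 0
0 0 0
0 0 0
0 0 0
0 0 0

Lights still on: 0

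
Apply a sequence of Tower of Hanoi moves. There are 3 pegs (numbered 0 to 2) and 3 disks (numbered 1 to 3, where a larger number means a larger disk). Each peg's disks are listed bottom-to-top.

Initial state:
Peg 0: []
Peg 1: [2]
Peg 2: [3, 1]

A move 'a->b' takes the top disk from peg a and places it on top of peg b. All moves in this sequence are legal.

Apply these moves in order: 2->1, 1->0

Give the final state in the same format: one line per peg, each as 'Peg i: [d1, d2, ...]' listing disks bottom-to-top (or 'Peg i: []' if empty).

After move 1 (2->1):
Peg 0: []
Peg 1: [2, 1]
Peg 2: [3]

After move 2 (1->0):
Peg 0: [1]
Peg 1: [2]
Peg 2: [3]

Answer: Peg 0: [1]
Peg 1: [2]
Peg 2: [3]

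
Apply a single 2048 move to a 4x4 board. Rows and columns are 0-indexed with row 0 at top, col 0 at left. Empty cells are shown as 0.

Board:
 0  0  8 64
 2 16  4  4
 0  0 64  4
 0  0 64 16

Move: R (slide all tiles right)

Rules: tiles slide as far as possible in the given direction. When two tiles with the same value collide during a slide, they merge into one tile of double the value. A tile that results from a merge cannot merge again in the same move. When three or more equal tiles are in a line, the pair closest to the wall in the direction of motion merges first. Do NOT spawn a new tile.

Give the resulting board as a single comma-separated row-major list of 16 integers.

Answer: 0, 0, 8, 64, 0, 2, 16, 8, 0, 0, 64, 4, 0, 0, 64, 16

Derivation:
Slide right:
row 0: [0, 0, 8, 64] -> [0, 0, 8, 64]
row 1: [2, 16, 4, 4] -> [0, 2, 16, 8]
row 2: [0, 0, 64, 4] -> [0, 0, 64, 4]
row 3: [0, 0, 64, 16] -> [0, 0, 64, 16]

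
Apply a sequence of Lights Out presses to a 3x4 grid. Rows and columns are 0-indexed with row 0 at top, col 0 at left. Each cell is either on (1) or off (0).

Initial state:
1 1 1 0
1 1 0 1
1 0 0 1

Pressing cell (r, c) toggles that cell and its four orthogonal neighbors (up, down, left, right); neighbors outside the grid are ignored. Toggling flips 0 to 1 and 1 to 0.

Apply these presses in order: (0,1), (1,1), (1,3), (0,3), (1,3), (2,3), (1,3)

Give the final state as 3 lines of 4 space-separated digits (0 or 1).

Answer: 0 1 1 0
0 1 0 0
1 1 1 1

Derivation:
After press 1 at (0,1):
0 0 0 0
1 0 0 1
1 0 0 1

After press 2 at (1,1):
0 1 0 0
0 1 1 1
1 1 0 1

After press 3 at (1,3):
0 1 0 1
0 1 0 0
1 1 0 0

After press 4 at (0,3):
0 1 1 0
0 1 0 1
1 1 0 0

After press 5 at (1,3):
0 1 1 1
0 1 1 0
1 1 0 1

After press 6 at (2,3):
0 1 1 1
0 1 1 1
1 1 1 0

After press 7 at (1,3):
0 1 1 0
0 1 0 0
1 1 1 1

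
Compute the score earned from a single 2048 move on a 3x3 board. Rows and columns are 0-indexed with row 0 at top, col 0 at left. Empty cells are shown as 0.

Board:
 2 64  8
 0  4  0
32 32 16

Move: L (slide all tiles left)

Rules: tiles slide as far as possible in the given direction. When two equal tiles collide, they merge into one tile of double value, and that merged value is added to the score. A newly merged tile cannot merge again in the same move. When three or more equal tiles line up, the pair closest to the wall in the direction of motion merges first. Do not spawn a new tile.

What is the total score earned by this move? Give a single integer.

Slide left:
row 0: [2, 64, 8] -> [2, 64, 8]  score +0 (running 0)
row 1: [0, 4, 0] -> [4, 0, 0]  score +0 (running 0)
row 2: [32, 32, 16] -> [64, 16, 0]  score +64 (running 64)
Board after move:
 2 64  8
 4  0  0
64 16  0

Answer: 64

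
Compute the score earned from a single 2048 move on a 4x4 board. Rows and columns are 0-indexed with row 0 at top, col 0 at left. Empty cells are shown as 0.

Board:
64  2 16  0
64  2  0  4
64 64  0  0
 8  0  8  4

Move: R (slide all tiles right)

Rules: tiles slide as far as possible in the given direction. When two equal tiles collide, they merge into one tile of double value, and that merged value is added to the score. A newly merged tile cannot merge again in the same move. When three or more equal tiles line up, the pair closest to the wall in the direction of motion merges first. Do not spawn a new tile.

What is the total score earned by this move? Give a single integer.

Slide right:
row 0: [64, 2, 16, 0] -> [0, 64, 2, 16]  score +0 (running 0)
row 1: [64, 2, 0, 4] -> [0, 64, 2, 4]  score +0 (running 0)
row 2: [64, 64, 0, 0] -> [0, 0, 0, 128]  score +128 (running 128)
row 3: [8, 0, 8, 4] -> [0, 0, 16, 4]  score +16 (running 144)
Board after move:
  0  64   2  16
  0  64   2   4
  0   0   0 128
  0   0  16   4

Answer: 144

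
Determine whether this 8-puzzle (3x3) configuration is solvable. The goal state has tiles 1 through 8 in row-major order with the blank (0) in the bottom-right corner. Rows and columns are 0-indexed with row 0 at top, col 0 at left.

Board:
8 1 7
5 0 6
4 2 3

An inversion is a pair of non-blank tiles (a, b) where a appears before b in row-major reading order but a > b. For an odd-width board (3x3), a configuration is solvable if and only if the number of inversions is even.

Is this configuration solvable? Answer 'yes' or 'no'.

Inversions (pairs i<j in row-major order where tile[i] > tile[j] > 0): 20
20 is even, so the puzzle is solvable.

Answer: yes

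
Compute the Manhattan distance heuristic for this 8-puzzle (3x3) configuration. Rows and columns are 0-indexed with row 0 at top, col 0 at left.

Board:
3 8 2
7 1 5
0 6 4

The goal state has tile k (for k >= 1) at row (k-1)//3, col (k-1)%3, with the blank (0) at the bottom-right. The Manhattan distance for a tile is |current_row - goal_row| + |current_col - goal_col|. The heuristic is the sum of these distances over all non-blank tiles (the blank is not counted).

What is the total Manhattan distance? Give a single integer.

Tile 3: at (0,0), goal (0,2), distance |0-0|+|0-2| = 2
Tile 8: at (0,1), goal (2,1), distance |0-2|+|1-1| = 2
Tile 2: at (0,2), goal (0,1), distance |0-0|+|2-1| = 1
Tile 7: at (1,0), goal (2,0), distance |1-2|+|0-0| = 1
Tile 1: at (1,1), goal (0,0), distance |1-0|+|1-0| = 2
Tile 5: at (1,2), goal (1,1), distance |1-1|+|2-1| = 1
Tile 6: at (2,1), goal (1,2), distance |2-1|+|1-2| = 2
Tile 4: at (2,2), goal (1,0), distance |2-1|+|2-0| = 3
Sum: 2 + 2 + 1 + 1 + 2 + 1 + 2 + 3 = 14

Answer: 14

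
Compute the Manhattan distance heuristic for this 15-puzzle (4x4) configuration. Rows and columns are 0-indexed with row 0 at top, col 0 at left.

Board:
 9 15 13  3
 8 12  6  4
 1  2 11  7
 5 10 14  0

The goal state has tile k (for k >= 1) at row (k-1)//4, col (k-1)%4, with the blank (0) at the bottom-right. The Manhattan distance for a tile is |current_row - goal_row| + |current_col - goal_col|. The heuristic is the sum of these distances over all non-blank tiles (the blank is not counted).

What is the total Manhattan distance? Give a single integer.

Answer: 30

Derivation:
Tile 9: at (0,0), goal (2,0), distance |0-2|+|0-0| = 2
Tile 15: at (0,1), goal (3,2), distance |0-3|+|1-2| = 4
Tile 13: at (0,2), goal (3,0), distance |0-3|+|2-0| = 5
Tile 3: at (0,3), goal (0,2), distance |0-0|+|3-2| = 1
Tile 8: at (1,0), goal (1,3), distance |1-1|+|0-3| = 3
Tile 12: at (1,1), goal (2,3), distance |1-2|+|1-3| = 3
Tile 6: at (1,2), goal (1,1), distance |1-1|+|2-1| = 1
Tile 4: at (1,3), goal (0,3), distance |1-0|+|3-3| = 1
Tile 1: at (2,0), goal (0,0), distance |2-0|+|0-0| = 2
Tile 2: at (2,1), goal (0,1), distance |2-0|+|1-1| = 2
Tile 11: at (2,2), goal (2,2), distance |2-2|+|2-2| = 0
Tile 7: at (2,3), goal (1,2), distance |2-1|+|3-2| = 2
Tile 5: at (3,0), goal (1,0), distance |3-1|+|0-0| = 2
Tile 10: at (3,1), goal (2,1), distance |3-2|+|1-1| = 1
Tile 14: at (3,2), goal (3,1), distance |3-3|+|2-1| = 1
Sum: 2 + 4 + 5 + 1 + 3 + 3 + 1 + 1 + 2 + 2 + 0 + 2 + 2 + 1 + 1 = 30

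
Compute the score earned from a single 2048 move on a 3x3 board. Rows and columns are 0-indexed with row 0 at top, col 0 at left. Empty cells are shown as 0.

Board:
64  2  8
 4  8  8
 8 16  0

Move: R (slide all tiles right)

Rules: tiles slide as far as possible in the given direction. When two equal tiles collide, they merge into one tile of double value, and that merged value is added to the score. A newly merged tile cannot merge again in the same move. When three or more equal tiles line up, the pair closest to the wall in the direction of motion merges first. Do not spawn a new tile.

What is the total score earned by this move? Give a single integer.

Slide right:
row 0: [64, 2, 8] -> [64, 2, 8]  score +0 (running 0)
row 1: [4, 8, 8] -> [0, 4, 16]  score +16 (running 16)
row 2: [8, 16, 0] -> [0, 8, 16]  score +0 (running 16)
Board after move:
64  2  8
 0  4 16
 0  8 16

Answer: 16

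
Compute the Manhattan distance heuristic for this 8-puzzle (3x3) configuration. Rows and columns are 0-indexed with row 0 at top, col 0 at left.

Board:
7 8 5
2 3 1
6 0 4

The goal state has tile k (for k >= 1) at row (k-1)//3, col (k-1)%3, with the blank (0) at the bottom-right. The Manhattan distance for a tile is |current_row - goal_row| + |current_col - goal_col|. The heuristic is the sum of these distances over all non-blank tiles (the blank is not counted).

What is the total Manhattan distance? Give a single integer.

Answer: 19

Derivation:
Tile 7: at (0,0), goal (2,0), distance |0-2|+|0-0| = 2
Tile 8: at (0,1), goal (2,1), distance |0-2|+|1-1| = 2
Tile 5: at (0,2), goal (1,1), distance |0-1|+|2-1| = 2
Tile 2: at (1,0), goal (0,1), distance |1-0|+|0-1| = 2
Tile 3: at (1,1), goal (0,2), distance |1-0|+|1-2| = 2
Tile 1: at (1,2), goal (0,0), distance |1-0|+|2-0| = 3
Tile 6: at (2,0), goal (1,2), distance |2-1|+|0-2| = 3
Tile 4: at (2,2), goal (1,0), distance |2-1|+|2-0| = 3
Sum: 2 + 2 + 2 + 2 + 2 + 3 + 3 + 3 = 19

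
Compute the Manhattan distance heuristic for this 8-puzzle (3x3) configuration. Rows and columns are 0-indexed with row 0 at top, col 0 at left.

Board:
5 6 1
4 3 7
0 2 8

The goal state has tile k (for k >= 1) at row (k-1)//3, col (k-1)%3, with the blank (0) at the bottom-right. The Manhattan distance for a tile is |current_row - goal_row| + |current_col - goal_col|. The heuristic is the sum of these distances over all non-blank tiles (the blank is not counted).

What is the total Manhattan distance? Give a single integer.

Tile 5: (0,0)->(1,1) = 2
Tile 6: (0,1)->(1,2) = 2
Tile 1: (0,2)->(0,0) = 2
Tile 4: (1,0)->(1,0) = 0
Tile 3: (1,1)->(0,2) = 2
Tile 7: (1,2)->(2,0) = 3
Tile 2: (2,1)->(0,1) = 2
Tile 8: (2,2)->(2,1) = 1
Sum: 2 + 2 + 2 + 0 + 2 + 3 + 2 + 1 = 14

Answer: 14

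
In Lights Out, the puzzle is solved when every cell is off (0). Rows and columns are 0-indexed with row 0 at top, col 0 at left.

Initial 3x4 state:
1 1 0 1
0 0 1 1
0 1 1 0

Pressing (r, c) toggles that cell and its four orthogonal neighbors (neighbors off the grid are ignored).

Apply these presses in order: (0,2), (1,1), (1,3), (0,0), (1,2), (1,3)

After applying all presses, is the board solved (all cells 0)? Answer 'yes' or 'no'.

Answer: yes

Derivation:
After press 1 at (0,2):
1 0 1 0
0 0 0 1
0 1 1 0

After press 2 at (1,1):
1 1 1 0
1 1 1 1
0 0 1 0

After press 3 at (1,3):
1 1 1 1
1 1 0 0
0 0 1 1

After press 4 at (0,0):
0 0 1 1
0 1 0 0
0 0 1 1

After press 5 at (1,2):
0 0 0 1
0 0 1 1
0 0 0 1

After press 6 at (1,3):
0 0 0 0
0 0 0 0
0 0 0 0

Lights still on: 0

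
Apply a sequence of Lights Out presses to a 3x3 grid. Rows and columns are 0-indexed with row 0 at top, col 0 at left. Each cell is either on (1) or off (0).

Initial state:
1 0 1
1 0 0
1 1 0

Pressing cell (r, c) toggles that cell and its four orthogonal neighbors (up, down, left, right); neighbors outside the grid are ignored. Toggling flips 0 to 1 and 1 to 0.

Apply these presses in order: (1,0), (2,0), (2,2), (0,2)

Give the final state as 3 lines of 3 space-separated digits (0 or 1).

After press 1 at (1,0):
0 0 1
0 1 0
0 1 0

After press 2 at (2,0):
0 0 1
1 1 0
1 0 0

After press 3 at (2,2):
0 0 1
1 1 1
1 1 1

After press 4 at (0,2):
0 1 0
1 1 0
1 1 1

Answer: 0 1 0
1 1 0
1 1 1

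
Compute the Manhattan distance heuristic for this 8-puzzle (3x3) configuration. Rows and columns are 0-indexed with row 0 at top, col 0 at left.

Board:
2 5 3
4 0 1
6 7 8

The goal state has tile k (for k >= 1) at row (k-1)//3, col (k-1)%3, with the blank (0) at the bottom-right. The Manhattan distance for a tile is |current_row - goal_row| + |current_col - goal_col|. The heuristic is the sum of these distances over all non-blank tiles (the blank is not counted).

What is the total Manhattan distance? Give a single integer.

Answer: 10

Derivation:
Tile 2: at (0,0), goal (0,1), distance |0-0|+|0-1| = 1
Tile 5: at (0,1), goal (1,1), distance |0-1|+|1-1| = 1
Tile 3: at (0,2), goal (0,2), distance |0-0|+|2-2| = 0
Tile 4: at (1,0), goal (1,0), distance |1-1|+|0-0| = 0
Tile 1: at (1,2), goal (0,0), distance |1-0|+|2-0| = 3
Tile 6: at (2,0), goal (1,2), distance |2-1|+|0-2| = 3
Tile 7: at (2,1), goal (2,0), distance |2-2|+|1-0| = 1
Tile 8: at (2,2), goal (2,1), distance |2-2|+|2-1| = 1
Sum: 1 + 1 + 0 + 0 + 3 + 3 + 1 + 1 = 10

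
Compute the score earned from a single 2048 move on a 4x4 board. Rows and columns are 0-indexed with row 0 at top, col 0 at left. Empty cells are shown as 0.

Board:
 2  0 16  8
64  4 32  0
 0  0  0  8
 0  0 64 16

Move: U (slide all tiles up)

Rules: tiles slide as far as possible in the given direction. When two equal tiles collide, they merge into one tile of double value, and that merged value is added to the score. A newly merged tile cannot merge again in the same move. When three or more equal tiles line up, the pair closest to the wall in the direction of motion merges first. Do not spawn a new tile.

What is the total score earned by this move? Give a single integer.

Answer: 16

Derivation:
Slide up:
col 0: [2, 64, 0, 0] -> [2, 64, 0, 0]  score +0 (running 0)
col 1: [0, 4, 0, 0] -> [4, 0, 0, 0]  score +0 (running 0)
col 2: [16, 32, 0, 64] -> [16, 32, 64, 0]  score +0 (running 0)
col 3: [8, 0, 8, 16] -> [16, 16, 0, 0]  score +16 (running 16)
Board after move:
 2  4 16 16
64  0 32 16
 0  0 64  0
 0  0  0  0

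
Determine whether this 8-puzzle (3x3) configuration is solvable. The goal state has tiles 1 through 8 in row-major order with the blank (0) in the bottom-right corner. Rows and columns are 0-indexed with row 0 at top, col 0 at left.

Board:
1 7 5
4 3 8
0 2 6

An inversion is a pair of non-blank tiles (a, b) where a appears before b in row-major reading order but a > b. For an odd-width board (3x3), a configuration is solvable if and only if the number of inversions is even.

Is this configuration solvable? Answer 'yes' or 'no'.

Answer: no

Derivation:
Inversions (pairs i<j in row-major order where tile[i] > tile[j] > 0): 13
13 is odd, so the puzzle is not solvable.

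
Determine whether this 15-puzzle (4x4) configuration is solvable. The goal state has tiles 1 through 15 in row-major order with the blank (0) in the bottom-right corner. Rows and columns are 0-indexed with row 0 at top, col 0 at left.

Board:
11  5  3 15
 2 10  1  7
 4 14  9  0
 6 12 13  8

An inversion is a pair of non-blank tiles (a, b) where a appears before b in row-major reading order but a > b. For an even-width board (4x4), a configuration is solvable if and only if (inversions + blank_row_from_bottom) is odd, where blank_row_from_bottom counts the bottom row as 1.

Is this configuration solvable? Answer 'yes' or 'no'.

Inversions: 45
Blank is in row 2 (0-indexed from top), which is row 2 counting from the bottom (bottom = 1).
45 + 2 = 47, which is odd, so the puzzle is solvable.

Answer: yes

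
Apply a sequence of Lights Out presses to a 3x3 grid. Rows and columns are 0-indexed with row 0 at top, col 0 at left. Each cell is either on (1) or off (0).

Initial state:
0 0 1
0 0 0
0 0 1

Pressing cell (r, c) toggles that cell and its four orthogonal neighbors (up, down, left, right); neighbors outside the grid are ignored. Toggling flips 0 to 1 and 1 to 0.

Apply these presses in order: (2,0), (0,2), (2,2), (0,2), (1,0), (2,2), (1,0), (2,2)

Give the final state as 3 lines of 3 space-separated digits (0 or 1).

Answer: 0 0 1
1 0 1
1 0 0

Derivation:
After press 1 at (2,0):
0 0 1
1 0 0
1 1 1

After press 2 at (0,2):
0 1 0
1 0 1
1 1 1

After press 3 at (2,2):
0 1 0
1 0 0
1 0 0

After press 4 at (0,2):
0 0 1
1 0 1
1 0 0

After press 5 at (1,0):
1 0 1
0 1 1
0 0 0

After press 6 at (2,2):
1 0 1
0 1 0
0 1 1

After press 7 at (1,0):
0 0 1
1 0 0
1 1 1

After press 8 at (2,2):
0 0 1
1 0 1
1 0 0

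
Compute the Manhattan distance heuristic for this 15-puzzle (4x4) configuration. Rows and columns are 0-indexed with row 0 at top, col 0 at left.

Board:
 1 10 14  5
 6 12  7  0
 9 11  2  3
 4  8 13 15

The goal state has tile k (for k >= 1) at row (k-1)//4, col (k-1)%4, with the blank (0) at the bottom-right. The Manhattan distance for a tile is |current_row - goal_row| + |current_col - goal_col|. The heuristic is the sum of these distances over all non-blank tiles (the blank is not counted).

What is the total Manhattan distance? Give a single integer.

Tile 1: (0,0)->(0,0) = 0
Tile 10: (0,1)->(2,1) = 2
Tile 14: (0,2)->(3,1) = 4
Tile 5: (0,3)->(1,0) = 4
Tile 6: (1,0)->(1,1) = 1
Tile 12: (1,1)->(2,3) = 3
Tile 7: (1,2)->(1,2) = 0
Tile 9: (2,0)->(2,0) = 0
Tile 11: (2,1)->(2,2) = 1
Tile 2: (2,2)->(0,1) = 3
Tile 3: (2,3)->(0,2) = 3
Tile 4: (3,0)->(0,3) = 6
Tile 8: (3,1)->(1,3) = 4
Tile 13: (3,2)->(3,0) = 2
Tile 15: (3,3)->(3,2) = 1
Sum: 0 + 2 + 4 + 4 + 1 + 3 + 0 + 0 + 1 + 3 + 3 + 6 + 4 + 2 + 1 = 34

Answer: 34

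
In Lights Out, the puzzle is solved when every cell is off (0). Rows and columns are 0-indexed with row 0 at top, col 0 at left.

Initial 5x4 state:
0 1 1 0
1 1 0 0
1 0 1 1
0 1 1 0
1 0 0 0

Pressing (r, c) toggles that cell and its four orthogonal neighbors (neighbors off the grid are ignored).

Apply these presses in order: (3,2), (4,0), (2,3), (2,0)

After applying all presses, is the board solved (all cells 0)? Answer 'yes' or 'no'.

After press 1 at (3,2):
0 1 1 0
1 1 0 0
1 0 0 1
0 0 0 1
1 0 1 0

After press 2 at (4,0):
0 1 1 0
1 1 0 0
1 0 0 1
1 0 0 1
0 1 1 0

After press 3 at (2,3):
0 1 1 0
1 1 0 1
1 0 1 0
1 0 0 0
0 1 1 0

After press 4 at (2,0):
0 1 1 0
0 1 0 1
0 1 1 0
0 0 0 0
0 1 1 0

Lights still on: 8

Answer: no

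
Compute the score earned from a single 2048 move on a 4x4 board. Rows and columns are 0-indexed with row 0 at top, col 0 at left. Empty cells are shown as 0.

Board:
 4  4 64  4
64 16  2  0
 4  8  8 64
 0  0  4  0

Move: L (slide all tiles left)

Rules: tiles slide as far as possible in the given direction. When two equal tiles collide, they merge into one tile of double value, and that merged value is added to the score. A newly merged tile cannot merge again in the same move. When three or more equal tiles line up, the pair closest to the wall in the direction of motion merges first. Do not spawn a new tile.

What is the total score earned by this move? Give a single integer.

Answer: 24

Derivation:
Slide left:
row 0: [4, 4, 64, 4] -> [8, 64, 4, 0]  score +8 (running 8)
row 1: [64, 16, 2, 0] -> [64, 16, 2, 0]  score +0 (running 8)
row 2: [4, 8, 8, 64] -> [4, 16, 64, 0]  score +16 (running 24)
row 3: [0, 0, 4, 0] -> [4, 0, 0, 0]  score +0 (running 24)
Board after move:
 8 64  4  0
64 16  2  0
 4 16 64  0
 4  0  0  0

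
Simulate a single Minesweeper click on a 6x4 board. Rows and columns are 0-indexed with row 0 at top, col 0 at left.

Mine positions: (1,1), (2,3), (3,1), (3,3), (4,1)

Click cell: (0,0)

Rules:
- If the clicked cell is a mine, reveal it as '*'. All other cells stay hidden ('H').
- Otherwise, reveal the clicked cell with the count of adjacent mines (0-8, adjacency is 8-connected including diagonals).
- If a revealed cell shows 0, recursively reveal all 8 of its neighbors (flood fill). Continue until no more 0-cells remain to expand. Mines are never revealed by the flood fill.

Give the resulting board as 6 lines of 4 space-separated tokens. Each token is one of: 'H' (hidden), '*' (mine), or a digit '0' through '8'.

1 H H H
H H H H
H H H H
H H H H
H H H H
H H H H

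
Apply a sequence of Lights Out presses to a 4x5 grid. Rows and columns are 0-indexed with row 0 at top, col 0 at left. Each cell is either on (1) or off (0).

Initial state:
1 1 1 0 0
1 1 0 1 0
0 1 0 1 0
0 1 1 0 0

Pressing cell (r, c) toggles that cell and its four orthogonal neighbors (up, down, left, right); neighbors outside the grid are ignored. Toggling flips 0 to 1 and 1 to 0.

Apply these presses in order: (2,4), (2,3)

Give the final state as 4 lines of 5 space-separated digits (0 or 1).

After press 1 at (2,4):
1 1 1 0 0
1 1 0 1 1
0 1 0 0 1
0 1 1 0 1

After press 2 at (2,3):
1 1 1 0 0
1 1 0 0 1
0 1 1 1 0
0 1 1 1 1

Answer: 1 1 1 0 0
1 1 0 0 1
0 1 1 1 0
0 1 1 1 1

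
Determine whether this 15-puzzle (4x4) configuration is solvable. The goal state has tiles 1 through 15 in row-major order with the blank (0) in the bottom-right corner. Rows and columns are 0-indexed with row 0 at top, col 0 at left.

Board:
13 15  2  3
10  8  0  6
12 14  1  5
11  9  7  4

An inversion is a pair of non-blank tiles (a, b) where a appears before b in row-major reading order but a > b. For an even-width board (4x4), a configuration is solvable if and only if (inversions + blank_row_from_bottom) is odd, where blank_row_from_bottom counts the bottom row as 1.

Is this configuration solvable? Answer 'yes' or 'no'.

Answer: no

Derivation:
Inversions: 61
Blank is in row 1 (0-indexed from top), which is row 3 counting from the bottom (bottom = 1).
61 + 3 = 64, which is even, so the puzzle is not solvable.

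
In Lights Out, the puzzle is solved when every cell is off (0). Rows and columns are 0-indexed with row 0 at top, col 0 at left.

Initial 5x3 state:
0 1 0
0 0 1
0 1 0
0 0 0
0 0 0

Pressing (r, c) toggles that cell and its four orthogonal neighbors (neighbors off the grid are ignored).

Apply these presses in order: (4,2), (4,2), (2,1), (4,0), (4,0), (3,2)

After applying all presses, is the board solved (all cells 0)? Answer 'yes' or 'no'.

After press 1 at (4,2):
0 1 0
0 0 1
0 1 0
0 0 1
0 1 1

After press 2 at (4,2):
0 1 0
0 0 1
0 1 0
0 0 0
0 0 0

After press 3 at (2,1):
0 1 0
0 1 1
1 0 1
0 1 0
0 0 0

After press 4 at (4,0):
0 1 0
0 1 1
1 0 1
1 1 0
1 1 0

After press 5 at (4,0):
0 1 0
0 1 1
1 0 1
0 1 0
0 0 0

After press 6 at (3,2):
0 1 0
0 1 1
1 0 0
0 0 1
0 0 1

Lights still on: 6

Answer: no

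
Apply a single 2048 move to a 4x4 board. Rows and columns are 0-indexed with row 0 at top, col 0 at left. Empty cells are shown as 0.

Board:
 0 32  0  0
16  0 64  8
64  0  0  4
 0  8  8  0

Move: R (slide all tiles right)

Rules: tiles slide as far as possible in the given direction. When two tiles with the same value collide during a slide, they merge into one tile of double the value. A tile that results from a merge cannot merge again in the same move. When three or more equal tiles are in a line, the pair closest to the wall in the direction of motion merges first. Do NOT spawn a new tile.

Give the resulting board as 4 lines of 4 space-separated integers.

Answer:  0  0  0 32
 0 16 64  8
 0  0 64  4
 0  0  0 16

Derivation:
Slide right:
row 0: [0, 32, 0, 0] -> [0, 0, 0, 32]
row 1: [16, 0, 64, 8] -> [0, 16, 64, 8]
row 2: [64, 0, 0, 4] -> [0, 0, 64, 4]
row 3: [0, 8, 8, 0] -> [0, 0, 0, 16]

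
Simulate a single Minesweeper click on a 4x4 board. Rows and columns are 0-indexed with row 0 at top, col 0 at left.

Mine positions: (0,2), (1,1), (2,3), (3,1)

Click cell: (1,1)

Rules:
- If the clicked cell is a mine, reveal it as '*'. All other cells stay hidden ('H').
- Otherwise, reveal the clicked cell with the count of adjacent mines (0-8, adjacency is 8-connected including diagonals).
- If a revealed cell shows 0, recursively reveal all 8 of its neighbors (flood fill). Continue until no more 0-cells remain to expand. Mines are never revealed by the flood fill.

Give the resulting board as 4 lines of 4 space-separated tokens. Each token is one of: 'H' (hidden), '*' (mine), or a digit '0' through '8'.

H H H H
H * H H
H H H H
H H H H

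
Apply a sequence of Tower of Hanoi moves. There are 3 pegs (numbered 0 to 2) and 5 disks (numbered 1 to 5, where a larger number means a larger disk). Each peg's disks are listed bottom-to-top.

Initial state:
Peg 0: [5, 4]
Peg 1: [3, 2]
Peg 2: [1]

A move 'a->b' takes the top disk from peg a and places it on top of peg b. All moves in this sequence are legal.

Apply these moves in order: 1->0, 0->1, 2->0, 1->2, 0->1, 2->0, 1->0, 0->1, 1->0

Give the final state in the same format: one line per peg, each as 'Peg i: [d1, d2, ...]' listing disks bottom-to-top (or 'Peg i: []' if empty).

After move 1 (1->0):
Peg 0: [5, 4, 2]
Peg 1: [3]
Peg 2: [1]

After move 2 (0->1):
Peg 0: [5, 4]
Peg 1: [3, 2]
Peg 2: [1]

After move 3 (2->0):
Peg 0: [5, 4, 1]
Peg 1: [3, 2]
Peg 2: []

After move 4 (1->2):
Peg 0: [5, 4, 1]
Peg 1: [3]
Peg 2: [2]

After move 5 (0->1):
Peg 0: [5, 4]
Peg 1: [3, 1]
Peg 2: [2]

After move 6 (2->0):
Peg 0: [5, 4, 2]
Peg 1: [3, 1]
Peg 2: []

After move 7 (1->0):
Peg 0: [5, 4, 2, 1]
Peg 1: [3]
Peg 2: []

After move 8 (0->1):
Peg 0: [5, 4, 2]
Peg 1: [3, 1]
Peg 2: []

After move 9 (1->0):
Peg 0: [5, 4, 2, 1]
Peg 1: [3]
Peg 2: []

Answer: Peg 0: [5, 4, 2, 1]
Peg 1: [3]
Peg 2: []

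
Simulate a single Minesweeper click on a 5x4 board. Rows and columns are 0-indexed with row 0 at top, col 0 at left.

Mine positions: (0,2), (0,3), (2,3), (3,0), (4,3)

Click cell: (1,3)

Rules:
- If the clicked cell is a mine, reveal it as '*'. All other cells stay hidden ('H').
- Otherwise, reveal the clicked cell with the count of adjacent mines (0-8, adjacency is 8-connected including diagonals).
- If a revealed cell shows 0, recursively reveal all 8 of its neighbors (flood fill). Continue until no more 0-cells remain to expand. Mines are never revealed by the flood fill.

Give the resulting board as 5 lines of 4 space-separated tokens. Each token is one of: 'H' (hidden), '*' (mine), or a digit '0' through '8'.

H H H H
H H H 3
H H H H
H H H H
H H H H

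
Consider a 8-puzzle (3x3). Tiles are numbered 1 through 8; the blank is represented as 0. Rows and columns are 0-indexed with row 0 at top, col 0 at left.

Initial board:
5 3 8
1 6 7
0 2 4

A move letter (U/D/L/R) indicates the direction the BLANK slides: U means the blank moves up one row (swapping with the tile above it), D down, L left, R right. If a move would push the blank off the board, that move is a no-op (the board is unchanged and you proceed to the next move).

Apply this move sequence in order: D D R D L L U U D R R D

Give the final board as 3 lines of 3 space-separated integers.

Answer: 5 3 8
6 7 4
1 2 0

Derivation:
After move 1 (D):
5 3 8
1 6 7
0 2 4

After move 2 (D):
5 3 8
1 6 7
0 2 4

After move 3 (R):
5 3 8
1 6 7
2 0 4

After move 4 (D):
5 3 8
1 6 7
2 0 4

After move 5 (L):
5 3 8
1 6 7
0 2 4

After move 6 (L):
5 3 8
1 6 7
0 2 4

After move 7 (U):
5 3 8
0 6 7
1 2 4

After move 8 (U):
0 3 8
5 6 7
1 2 4

After move 9 (D):
5 3 8
0 6 7
1 2 4

After move 10 (R):
5 3 8
6 0 7
1 2 4

After move 11 (R):
5 3 8
6 7 0
1 2 4

After move 12 (D):
5 3 8
6 7 4
1 2 0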